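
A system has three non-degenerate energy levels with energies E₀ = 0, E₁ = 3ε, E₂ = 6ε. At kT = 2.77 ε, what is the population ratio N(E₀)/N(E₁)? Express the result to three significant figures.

2.95

n₀/n₁ = exp[−(E₀−E₁)/kT] = exp(−(-3ε)/(2.77ε)) = exp(1.0830) = 2.95.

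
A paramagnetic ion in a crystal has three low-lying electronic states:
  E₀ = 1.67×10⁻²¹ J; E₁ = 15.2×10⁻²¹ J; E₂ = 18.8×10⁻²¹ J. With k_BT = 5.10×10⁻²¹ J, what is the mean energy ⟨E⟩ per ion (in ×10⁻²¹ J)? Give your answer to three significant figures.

3.07 ×10⁻²¹ J

Eᵢ/kT = 0.32745, 2.9804, 3.6863.
Z = Σ e^(−Eᵢ/kT) = e^(−0.32745) + e^(−2.9804) + e^(−3.6863) = 0.72076 + 0.050773 + 0.025065 = 0.79660.
⟨E⟩ = Σ Eᵢ e^(−Eᵢ/kT) / Z = (1.67·0.72076 + 15.2·0.050773 + 18.8·0.025065) / 0.79660 = 3.07 ×10⁻²¹ J.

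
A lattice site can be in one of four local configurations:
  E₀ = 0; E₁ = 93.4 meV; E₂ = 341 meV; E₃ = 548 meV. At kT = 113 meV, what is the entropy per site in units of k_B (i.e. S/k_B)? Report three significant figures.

Eᵢ/kT = 0, 0.82655, 3.0177, 4.8496.
Z = Σ e^(−Eᵢ/kT) = e^(−0) + e^(−0.82655) + e^(−3.0177) + e^(−4.8496) = 1.0000 + 0.43756 + 0.048914 + 0.0078315 = 1.4943.
⟨E⟩ = Σ EᵢPᵢ = 41.384 meV.
S/k_B = ln Z + ⟨E⟩/kT = ln(1.4943) + 41.384/113 = 0.40166 + 0.36623 = 0.768.

0.768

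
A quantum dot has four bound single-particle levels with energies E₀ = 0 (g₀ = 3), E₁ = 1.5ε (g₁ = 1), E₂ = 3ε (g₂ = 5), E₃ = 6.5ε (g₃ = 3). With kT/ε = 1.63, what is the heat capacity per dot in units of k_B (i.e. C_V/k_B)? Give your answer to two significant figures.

0.69

Eᵢ/kT = 0, 0.9202, 1.840, 3.988.
Z = Σ gᵢe^(−Eᵢ/kT) = 3·e^(−0) + 1·e^(−0.9202) + 5·e^(−1.840) + 3·e^(−3.988) = 3.000 + 0.3984 + 0.7941 + 0.05561 = 4.248.
⟨E⟩ = 0.7866 ε, ⟨E²⟩ = 2.447 ε².
C_V/k_B = (⟨E²⟩ − ⟨E⟩²)/(kT)² = (2.447 − 0.6187)/2.657 = 0.69.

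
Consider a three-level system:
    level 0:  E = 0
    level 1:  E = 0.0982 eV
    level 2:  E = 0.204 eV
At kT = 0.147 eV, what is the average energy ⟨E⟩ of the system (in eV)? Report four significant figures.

Eᵢ/kT = 0, 0.668027, 1.38776.
Z = Σ e^(−Eᵢ/kT) = e^(−0) + e^(−0.668027) + e^(−1.38776) = 1.00000 + 0.512719 + 0.249634 = 1.76235.
⟨E⟩ = Σ Eᵢ e^(−Eᵢ/kT) / Z = (0·1.00000 + 0.0982·0.512719 + 0.204·0.249634) / 1.76235 = 0.05747 eV.

0.05747 eV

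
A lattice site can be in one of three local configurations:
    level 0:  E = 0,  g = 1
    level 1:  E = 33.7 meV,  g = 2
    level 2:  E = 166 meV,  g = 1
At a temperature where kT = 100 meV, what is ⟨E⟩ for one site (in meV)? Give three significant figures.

30.4 meV

Eᵢ/kT = 0, 0.33700, 1.6600.
Z = Σ gᵢe^(−Eᵢ/kT) = 1·e^(−0) + 2·e^(−0.33700) + 1·e^(−1.6600) = 1.0000 + 1.4278 + 0.19014 = 2.6179.
⟨E⟩ = Σ Eᵢ gᵢe^(−Eᵢ/kT) / Z = (0·1.0000 + 33.7·1.4278 + 166·0.19014) / 2.6179 = 30.4 meV.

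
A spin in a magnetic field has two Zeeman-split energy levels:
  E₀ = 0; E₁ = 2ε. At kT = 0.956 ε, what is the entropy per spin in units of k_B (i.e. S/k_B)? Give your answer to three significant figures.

0.346

Eᵢ/kT = 0, 2.0921.
Z = Σ e^(−Eᵢ/kT) = e^(−0) + e^(−2.0921) = 1.0000 + 0.12343 = 1.1234.
⟨E⟩ = Σ EᵢPᵢ = 0.21974 ε.
S/k_B = ln Z + ⟨E⟩/kT = ln(1.1234) + 0.21974/0.956 = 0.11636 + 0.22985 = 0.346.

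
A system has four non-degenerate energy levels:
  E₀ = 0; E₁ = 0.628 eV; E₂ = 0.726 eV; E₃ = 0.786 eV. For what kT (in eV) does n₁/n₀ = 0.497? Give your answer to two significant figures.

n₁/n₀ = exp[−(E₁−E₀)/kT] = 0.497.
⇒ (E₁−E₀)/kT = ln(1/0.497) = ln(2.012) = 0.6991.
kT = 0.628 eV / 0.6991 = 0.90 eV.

0.90 eV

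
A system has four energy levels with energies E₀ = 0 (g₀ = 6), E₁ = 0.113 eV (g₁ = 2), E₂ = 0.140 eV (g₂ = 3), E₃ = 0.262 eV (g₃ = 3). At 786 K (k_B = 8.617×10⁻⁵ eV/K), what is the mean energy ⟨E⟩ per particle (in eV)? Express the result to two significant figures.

0.016 eV

k_BT = 8.617×10⁻⁵ × 786 K = 0.06773 eV.
Eᵢ/kT = 0, 1.668, 2.067, 3.868.
Z = Σ gᵢe^(−Eᵢ/kT) = 6·e^(−0) + 2·e^(−1.668) + 3·e^(−2.067) + 3·e^(−3.868) = 6.000 + 0.3772 + 0.3797 + 0.06270 = 6.820.
⟨E⟩ = Σ Eᵢ gᵢe^(−Eᵢ/kT) / Z = (0·6.000 + 0.113·0.3772 + 0.140·0.3797 + 0.262·0.06270) / 6.820 = 0.016 eV.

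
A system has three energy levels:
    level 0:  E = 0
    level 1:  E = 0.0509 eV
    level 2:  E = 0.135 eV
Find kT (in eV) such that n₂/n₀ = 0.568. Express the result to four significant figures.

0.2387 eV

n₂/n₀ = exp[−(E₂−E₀)/kT] = 0.568.
⇒ (E₂−E₀)/kT = ln(1/0.568) = ln(1.76056) = 0.565632.
kT = 0.135 eV / 0.565632 = 0.2387 eV.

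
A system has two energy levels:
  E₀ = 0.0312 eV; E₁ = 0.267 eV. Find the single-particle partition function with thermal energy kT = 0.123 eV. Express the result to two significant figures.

Eᵢ/kT = 0.2537, 2.171.
Z = Σ e^(−Eᵢ/kT) = e^(−0.2537) + e^(−2.171) = 0.7759 + 0.1141 = 0.8900.

Z = 0.89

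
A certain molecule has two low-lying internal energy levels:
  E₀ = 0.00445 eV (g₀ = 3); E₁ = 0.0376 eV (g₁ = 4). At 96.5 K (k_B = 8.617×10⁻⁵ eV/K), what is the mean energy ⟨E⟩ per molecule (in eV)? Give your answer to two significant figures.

0.0053 eV

k_BT = 8.617×10⁻⁵ × 96.5 K = 0.008315 eV.
Eᵢ/kT = 0.5352, 4.522.
Z = Σ gᵢe^(−Eᵢ/kT) = 3·e^(−0.5352) + 4·e^(−4.522) = 1.757 + 0.04347 = 1.800.
⟨E⟩ = Σ Eᵢ gᵢe^(−Eᵢ/kT) / Z = (0.00445·1.757 + 0.0376·0.04347) / 1.800 = 0.0053 eV.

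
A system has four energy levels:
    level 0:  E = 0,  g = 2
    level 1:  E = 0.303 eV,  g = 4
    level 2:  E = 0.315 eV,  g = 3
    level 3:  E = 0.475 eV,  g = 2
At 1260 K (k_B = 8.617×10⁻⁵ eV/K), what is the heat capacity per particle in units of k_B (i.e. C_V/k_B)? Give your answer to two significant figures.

1.3

k_BT = 8.617×10⁻⁵ × 1260 K = 0.1086 eV.
Eᵢ/kT = 0, 2.790, 2.901, 4.374.
Z = Σ gᵢe^(−Eᵢ/kT) = 2·e^(−0) + 4·e^(−2.790) + 3·e^(−2.901) + 2·e^(−4.374) = 2.000 + 0.2457 + 0.1649 + 0.02520 = 2.436.
⟨E⟩ = 0.05680 eV, ⟨E²⟩ = 0.01831 eV².
C_V/k_B = (⟨E²⟩ − ⟨E⟩²)/(kT)² = (0.01831 − 0.003226)/0.01179 = 1.3.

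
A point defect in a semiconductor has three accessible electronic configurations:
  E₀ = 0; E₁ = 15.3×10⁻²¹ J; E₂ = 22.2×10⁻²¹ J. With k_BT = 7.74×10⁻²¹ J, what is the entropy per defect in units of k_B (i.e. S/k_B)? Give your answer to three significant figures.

0.544

Eᵢ/kT = 0, 1.9767, 2.8682.
Z = Σ e^(−Eᵢ/kT) = e^(−0) + e^(−1.9767) + e^(−2.8682) = 1.0000 + 0.13853 + 0.056801 = 1.1953.
⟨E⟩ = Σ EᵢPᵢ = 2.8282 ×10⁻²¹ J.
S/k_B = ln Z + ⟨E⟩/kT = ln(1.1953) + 2.8282/7.74 = 0.17840 + 0.36540 = 0.544.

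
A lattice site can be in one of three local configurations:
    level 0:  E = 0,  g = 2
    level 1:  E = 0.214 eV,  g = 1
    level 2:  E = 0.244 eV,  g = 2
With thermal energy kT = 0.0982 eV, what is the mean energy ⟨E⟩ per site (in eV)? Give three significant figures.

0.0285 eV

Eᵢ/kT = 0, 2.1792, 2.4847.
Z = Σ gᵢe^(−Eᵢ/kT) = 2·e^(−0) + 1·e^(−2.1792) + 2·e^(−2.4847) = 2.0000 + 0.11313 + 0.16670 = 2.2798.
⟨E⟩ = Σ Eᵢ gᵢe^(−Eᵢ/kT) / Z = (0·2.0000 + 0.214·0.11313 + 0.244·0.16670) / 2.2798 = 0.0285 eV.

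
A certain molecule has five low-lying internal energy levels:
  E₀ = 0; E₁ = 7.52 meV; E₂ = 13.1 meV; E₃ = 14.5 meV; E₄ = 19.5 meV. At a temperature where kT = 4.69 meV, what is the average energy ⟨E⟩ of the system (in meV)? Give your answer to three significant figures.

2.48 meV

Eᵢ/kT = 0, 1.6034, 2.7932, 3.0917, 4.1578.
Z = Σ e^(−Eᵢ/kT) = e^(−0) + e^(−1.6034) + e^(−2.7932) + e^(−3.0917) + e^(−4.1578) = 1.0000 + 0.20121 + 0.061225 + 0.045425 + 0.015642 = 1.3235.
⟨E⟩ = Σ Eᵢ e^(−Eᵢ/kT) / Z = (0·1.0000 + 7.52·0.20121 + 13.1·0.061225 + 14.5·0.045425 + 19.5·0.015642) / 1.3235 = 2.48 meV.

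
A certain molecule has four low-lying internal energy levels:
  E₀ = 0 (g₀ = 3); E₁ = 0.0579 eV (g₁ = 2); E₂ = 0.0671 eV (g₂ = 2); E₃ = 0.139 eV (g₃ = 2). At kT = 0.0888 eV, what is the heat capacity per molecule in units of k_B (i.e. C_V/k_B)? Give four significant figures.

0.2278

Eᵢ/kT = 0, 0.652027, 0.755631, 1.56532.
Z = Σ gᵢe^(−Eᵢ/kT) = 3·e^(−0) + 2·e^(−0.652027) + 2·e^(−0.755631) + 2·e^(−1.56532) = 3.00000 + 1.04198 + 0.939428 + 0.418042 = 5.39945.
⟨E⟩ = 0.0336097 eV, ⟨E²⟩ = 0.00292619 eV².
C_V/k_B = (⟨E²⟩ − ⟨E⟩²)/(kT)² = (0.00292619 − 0.00112961)/0.00788544 = 0.2278.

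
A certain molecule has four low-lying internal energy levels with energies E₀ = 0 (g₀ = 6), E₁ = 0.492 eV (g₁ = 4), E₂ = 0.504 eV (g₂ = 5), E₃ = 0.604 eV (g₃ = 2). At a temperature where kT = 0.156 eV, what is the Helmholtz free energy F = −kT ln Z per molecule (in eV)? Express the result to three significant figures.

-0.290 eV

Eᵢ/kT = 0, 3.1538, 3.2308, 3.8718.
Z = Σ gᵢe^(−Eᵢ/kT) = 6·e^(−0) + 4·e^(−3.1538) + 5·e^(−3.2308) + 2·e^(−3.8718) = 6.0000 + 0.17076 + 0.19763 + 0.041642 = 6.4100.
F = −kT ln Z = −0.156 × ln(6.4100) = −0.156 × 1.8579 = -0.290 eV.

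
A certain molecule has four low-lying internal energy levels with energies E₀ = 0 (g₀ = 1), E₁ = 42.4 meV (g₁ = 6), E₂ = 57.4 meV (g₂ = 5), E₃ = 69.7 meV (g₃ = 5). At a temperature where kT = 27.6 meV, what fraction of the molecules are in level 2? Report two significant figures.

Eᵢ/kT = 0, 1.536, 2.080, 2.525.
Z = Σ gᵢe^(−Eᵢ/kT) = 1·e^(−0) + 6·e^(−1.536) + 5·e^(−2.080) + 5·e^(−2.525) = 1.000 + 1.291 + 0.6247 + 0.4003 = 3.316.
P₂ = g₂ e^(−E₂/kT) / Z = 0.6247/3.316 = 0.19.

0.19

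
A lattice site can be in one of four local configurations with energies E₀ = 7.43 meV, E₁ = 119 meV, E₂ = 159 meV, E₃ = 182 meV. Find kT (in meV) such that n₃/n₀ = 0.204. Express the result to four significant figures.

n₃/n₀ = exp[−(E₃−E₀)/kT] = 0.204.
⇒ (E₃−E₀)/kT = ln(1/0.204) = ln(4.90196) = 1.58964.
kT = 174.57 meV / 1.58964 = 109.8 meV.

109.8 meV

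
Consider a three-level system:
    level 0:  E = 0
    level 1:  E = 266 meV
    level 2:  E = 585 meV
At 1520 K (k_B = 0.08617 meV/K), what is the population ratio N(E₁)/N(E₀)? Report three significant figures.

0.131

k_BT = 0.08617 × 1520 K = 130.98 meV.
n₁/n₀ = exp[−(E₁−E₀)/kT] = exp(−(266 meV)/(130.98 meV)) = exp(-2.0308) = 0.131.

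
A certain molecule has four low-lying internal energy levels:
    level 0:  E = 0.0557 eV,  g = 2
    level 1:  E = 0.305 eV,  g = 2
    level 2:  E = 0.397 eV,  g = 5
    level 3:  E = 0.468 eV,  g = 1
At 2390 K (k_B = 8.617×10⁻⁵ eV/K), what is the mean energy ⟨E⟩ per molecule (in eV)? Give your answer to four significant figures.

0.1995 eV

k_BT = 8.617×10⁻⁵ × 2390 K = 0.205946 eV.
Eᵢ/kT = 0.270459, 1.48097, 1.92769, 2.27244.
Z = Σ gᵢe^(−Eᵢ/kT) = 2·e^(−0.270459) + 2·e^(−1.48097) + 5·e^(−1.92769) + 1·e^(−2.27244) = 1.52606 + 0.454834 + 0.727419 + 0.103060 = 2.81137.
⟨E⟩ = Σ Eᵢ gᵢe^(−Eᵢ/kT) / Z = (0.0557·1.52606 + 0.305·0.454834 + 0.397·0.727419 + 0.468·0.103060) / 2.81137 = 0.1995 eV.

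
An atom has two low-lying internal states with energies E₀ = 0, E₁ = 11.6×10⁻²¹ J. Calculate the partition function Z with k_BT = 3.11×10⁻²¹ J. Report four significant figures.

Eᵢ/kT = 0, 3.72990.
Z = Σ e^(−Eᵢ/kT) = e^(−0) + e^(−3.72990) = 1.00000 + 0.0239952 = 1.02400.

Z = 1.024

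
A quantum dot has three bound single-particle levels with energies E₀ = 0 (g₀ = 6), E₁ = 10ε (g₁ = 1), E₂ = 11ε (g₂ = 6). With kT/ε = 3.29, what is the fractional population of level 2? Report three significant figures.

0.0338

Eᵢ/kT = 0, 3.0395, 3.3435.
Z = Σ gᵢe^(−Eᵢ/kT) = 6·e^(−0) + 1·e^(−3.0395) + 6·e^(−3.3435) = 6.0000 + 0.047859 + 0.21188 = 6.2597.
P₂ = g₂ e^(−E₂/kT) / Z = 0.21188/6.2597 = 0.0338.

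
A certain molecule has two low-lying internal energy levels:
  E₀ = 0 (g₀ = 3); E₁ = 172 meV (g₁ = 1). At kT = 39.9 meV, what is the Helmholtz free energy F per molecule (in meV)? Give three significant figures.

-44.0 meV

Eᵢ/kT = 0, 4.3108.
Z = Σ gᵢe^(−Eᵢ/kT) = 3·e^(−0) + 1·e^(−4.3108) = 3.0000 + 0.013423 = 3.0134.
F = −kT ln Z = −39.9 × ln(3.0134) = −39.9 × 1.1031 = -44.0 meV.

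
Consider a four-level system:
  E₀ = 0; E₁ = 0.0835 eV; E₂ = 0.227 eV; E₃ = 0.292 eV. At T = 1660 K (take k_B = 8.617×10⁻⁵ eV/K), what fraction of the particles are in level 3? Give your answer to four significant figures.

0.06862

k_BT = 8.617×10⁻⁵ × 1660 K = 0.143042 eV.
Eᵢ/kT = 0, 0.583745, 1.58695, 2.04136.
Z = Σ e^(−Eᵢ/kT) = e^(−0) + e^(−0.583745) + e^(−1.58695) + e^(−2.04136) = 1.00000 + 0.557805 + 0.204549 + 0.129852 = 1.89221.
P₃ = e^(−E₃/kT) / Z = 0.129852/1.89221 = 0.06862.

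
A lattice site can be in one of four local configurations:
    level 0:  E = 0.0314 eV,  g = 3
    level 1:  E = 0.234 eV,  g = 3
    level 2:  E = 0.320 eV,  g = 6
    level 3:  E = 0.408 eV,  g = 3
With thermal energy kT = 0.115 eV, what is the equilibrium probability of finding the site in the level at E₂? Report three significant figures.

0.119

Eᵢ/kT = 0.27304, 2.0348, 2.7826, 3.5478.
Z = Σ gᵢe^(−Eᵢ/kT) = 3·e^(−0.27304) + 3·e^(−2.0348) + 6·e^(−2.7826) + 3·e^(−3.5478) = 2.2832 + 0.39212 + 0.37126 + 0.086364 = 3.1329.
P₂ = g₂ e^(−E₂/kT) / Z = 0.37126/3.1329 = 0.119.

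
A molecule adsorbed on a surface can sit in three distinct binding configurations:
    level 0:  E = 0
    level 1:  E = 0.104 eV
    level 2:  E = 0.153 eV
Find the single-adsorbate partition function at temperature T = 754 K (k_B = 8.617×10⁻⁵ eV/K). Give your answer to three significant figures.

Z = 1.30

k_BT = 8.617×10⁻⁵ × 754 K = 0.064972 eV.
Eᵢ/kT = 0, 1.6007, 2.3549.
Z = Σ e^(−Eᵢ/kT) = e^(−0) + e^(−1.6007) + e^(−2.3549) = 1.0000 + 0.20176 + 0.094903 = 1.2967.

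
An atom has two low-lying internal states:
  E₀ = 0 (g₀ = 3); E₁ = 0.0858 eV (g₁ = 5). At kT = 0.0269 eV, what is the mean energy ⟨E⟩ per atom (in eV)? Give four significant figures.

Eᵢ/kT = 0, 3.18959.
Z = Σ gᵢe^(−Eᵢ/kT) = 3·e^(−0) + 5·e^(−3.18959) = 3.00000 + 0.205944 = 3.20594.
⟨E⟩ = Σ Eᵢ gᵢe^(−Eᵢ/kT) / Z = (0·3.00000 + 0.0858·0.205944) / 3.20594 = 0.005512 eV.

0.005512 eV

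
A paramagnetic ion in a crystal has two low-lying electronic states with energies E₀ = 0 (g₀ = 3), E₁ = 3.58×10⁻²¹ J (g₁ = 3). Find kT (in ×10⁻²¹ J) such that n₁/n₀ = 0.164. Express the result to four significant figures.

n₁/n₀ = (g₁/g₀) exp[−(E₁−E₀)/kT] = 0.164.
⇒ (E₁−E₀)/kT = ln((3/3)/0.164) = ln(6.09756) = 1.80789.
kT = 3.58 ×10⁻²¹ J / 1.80789 = 1.980 ×10⁻²¹ J.

1.980 ×10⁻²¹ J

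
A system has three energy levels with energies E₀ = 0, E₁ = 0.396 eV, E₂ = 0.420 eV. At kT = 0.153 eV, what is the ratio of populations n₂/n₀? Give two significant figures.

n₂/n₀ = exp[−(E₂−E₀)/kT] = exp(−(0.420 eV)/(0.153 eV)) = exp(-2.745) = 0.064.

0.064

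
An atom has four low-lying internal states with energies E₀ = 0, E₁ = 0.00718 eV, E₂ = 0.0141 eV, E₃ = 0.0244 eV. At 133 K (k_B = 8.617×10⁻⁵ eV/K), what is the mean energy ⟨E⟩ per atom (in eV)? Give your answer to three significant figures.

k_BT = 8.617×10⁻⁵ × 133 K = 0.011461 eV.
Eᵢ/kT = 0, 0.62647, 1.2303, 2.1290.
Z = Σ e^(−Eᵢ/kT) = e^(−0) + e^(−0.62647) + e^(−1.2303) + e^(−2.1290) = 1.0000 + 0.53448 + 0.29220 + 0.11896 = 1.9456.
⟨E⟩ = Σ Eᵢ e^(−Eᵢ/kT) / Z = (0·1.0000 + 0.00718·0.53448 + 0.0141·0.29220 + 0.0244·0.11896) / 1.9456 = 0.00558 eV.

0.00558 eV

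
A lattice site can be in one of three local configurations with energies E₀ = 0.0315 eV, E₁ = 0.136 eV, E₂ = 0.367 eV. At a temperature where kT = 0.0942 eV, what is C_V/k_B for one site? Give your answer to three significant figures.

Eᵢ/kT = 0.33439, 1.4437, 3.8960.
Z = Σ e^(−Eᵢ/kT) = e^(−0.33439) + e^(−1.4437) + e^(−3.8960) = 0.71577 + 0.23605 + 0.020323 = 0.97214.
⟨E⟩ = 0.063888 eV, ⟨E²⟩ = 0.0080374 eV².
C_V/k_B = (⟨E²⟩ − ⟨E⟩²)/(kT)² = (0.0080374 − 0.0040817)/0.0088736 = 0.446.

0.446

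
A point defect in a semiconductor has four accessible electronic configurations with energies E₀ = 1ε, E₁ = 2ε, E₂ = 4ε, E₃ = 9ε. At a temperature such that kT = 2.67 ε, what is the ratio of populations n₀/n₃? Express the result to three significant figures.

n₀/n₃ = exp[−(E₀−E₃)/kT] = exp(−(-8ε)/(2.67ε)) = exp(2.9963) = 20.0.

20.0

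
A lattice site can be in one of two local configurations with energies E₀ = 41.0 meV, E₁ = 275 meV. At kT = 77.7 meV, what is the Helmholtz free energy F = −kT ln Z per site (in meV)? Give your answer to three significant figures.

37.3 meV

Eᵢ/kT = 0.52767, 3.5393.
Z = Σ e^(−Eᵢ/kT) = e^(−0.52767) + e^(−3.5393) = 0.58998 + 0.029034 = 0.61901.
F = −kT ln Z = −77.7 × ln(0.61901) = −77.7 × -0.47963 = 37.3 meV.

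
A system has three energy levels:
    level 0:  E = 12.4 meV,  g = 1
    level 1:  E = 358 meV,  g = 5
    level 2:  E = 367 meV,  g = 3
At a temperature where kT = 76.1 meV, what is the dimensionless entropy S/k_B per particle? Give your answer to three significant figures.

Eᵢ/kT = 0.16294, 4.7043, 4.8226.
Z = Σ gᵢe^(−Eᵢ/kT) = 1·e^(−0.16294) + 5·e^(−4.7043) + 3·e^(−4.8226) = 0.84964 + 0.045281 + 0.024138 = 0.91906.
⟨E⟩ = Σ EᵢPᵢ = 38.740 meV.
S/k_B = ln Z + ⟨E⟩/kT = ln(0.91906) + 38.740/76.1 = -0.084404 + 0.50907 = 0.425.

0.425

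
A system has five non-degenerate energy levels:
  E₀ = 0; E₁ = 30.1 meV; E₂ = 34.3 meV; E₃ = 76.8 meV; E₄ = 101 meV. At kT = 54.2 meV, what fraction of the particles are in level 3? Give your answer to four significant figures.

Eᵢ/kT = 0, 0.555351, 0.632841, 1.41697, 1.86347.
Z = Σ e^(−Eᵢ/kT) = e^(−0) + e^(−0.555351) + e^(−0.632841) + e^(−1.41697) + e^(−1.86347) = 1.00000 + 0.573871 + 0.531081 + 0.242448 + 0.155133 = 2.50253.
P₃ = e^(−E₃/kT) / Z = 0.242448/2.50253 = 0.09688.

0.09688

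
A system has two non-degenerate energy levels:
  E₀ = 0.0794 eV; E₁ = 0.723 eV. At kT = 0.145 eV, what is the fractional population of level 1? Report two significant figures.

0.012

Eᵢ/kT = 0.5476, 4.986.
Z = Σ e^(−Eᵢ/kT) = e^(−0.5476) + e^(−4.986) = 0.5783 + 0.006833 = 0.5851.
P₁ = e^(−E₁/kT) / Z = 0.006833/0.5851 = 0.012.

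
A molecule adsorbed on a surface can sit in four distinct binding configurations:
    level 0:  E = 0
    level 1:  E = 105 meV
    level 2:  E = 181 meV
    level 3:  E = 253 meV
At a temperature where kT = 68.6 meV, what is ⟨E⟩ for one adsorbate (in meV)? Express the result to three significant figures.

Eᵢ/kT = 0, 1.5306, 2.6385, 3.6880.
Z = Σ e^(−Eᵢ/kT) = e^(−0) + e^(−1.5306) + e^(−2.6385) + e^(−3.6880) = 1.0000 + 0.21641 + 0.071468 + 0.025022 = 1.3129.
⟨E⟩ = Σ Eᵢ e^(−Eᵢ/kT) / Z = (0·1.0000 + 105·0.21641 + 181·0.071468 + 253·0.025022) / 1.3129 = 32.0 meV.

32.0 meV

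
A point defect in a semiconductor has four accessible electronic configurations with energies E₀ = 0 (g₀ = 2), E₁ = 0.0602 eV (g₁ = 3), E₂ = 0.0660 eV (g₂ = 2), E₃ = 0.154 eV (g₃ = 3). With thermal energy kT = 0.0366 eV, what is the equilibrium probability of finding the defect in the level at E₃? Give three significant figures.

Eᵢ/kT = 0, 1.6448, 1.8033, 4.2077.
Z = Σ gᵢe^(−Eᵢ/kT) = 2·e^(−0) + 3·e^(−1.6448) + 2·e^(−1.8033) + 3·e^(−4.2077) = 2.0000 + 0.57915 + 0.32951 + 0.044642 = 2.9533.
P₃ = g₃ e^(−E₃/kT) / Z = 0.044642/2.9533 = 0.0151.

0.0151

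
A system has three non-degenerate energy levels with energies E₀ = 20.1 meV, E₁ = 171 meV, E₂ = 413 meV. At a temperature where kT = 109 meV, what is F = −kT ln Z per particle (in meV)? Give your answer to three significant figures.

-6.61 meV

Eᵢ/kT = 0.18440, 1.5688, 3.7890.
Z = Σ e^(−Eᵢ/kT) = e^(−0.18440) + e^(−1.5688) + e^(−3.7890) = 0.83160 + 0.20829 + 0.022618 = 1.0625.
F = −kT ln Z = −109 × ln(1.0625) = −109 × 0.060625 = -6.61 meV.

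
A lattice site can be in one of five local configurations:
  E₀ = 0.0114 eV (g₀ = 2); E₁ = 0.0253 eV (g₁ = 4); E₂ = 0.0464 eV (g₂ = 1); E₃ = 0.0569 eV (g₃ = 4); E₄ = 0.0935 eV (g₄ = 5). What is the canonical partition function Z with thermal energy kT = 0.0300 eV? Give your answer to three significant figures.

Eᵢ/kT = 0.38000, 0.84333, 1.5467, 1.8967, 3.1167.
Z = Σ gᵢe^(−Eᵢ/kT) = 2·e^(−0.38000) + 4·e^(−0.84333) + 1·e^(−1.5467) + 4·e^(−1.8967) + 5·e^(−3.1167) = 1.3677 + 1.7211 + 0.21295 + 0.60025 + 0.22152 = 4.1235.

Z = 4.12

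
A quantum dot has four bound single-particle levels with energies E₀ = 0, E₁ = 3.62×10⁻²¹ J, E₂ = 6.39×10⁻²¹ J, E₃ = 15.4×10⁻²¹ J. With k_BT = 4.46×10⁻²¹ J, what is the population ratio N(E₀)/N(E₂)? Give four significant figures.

n₀/n₂ = exp[−(E₀−E₂)/kT] = exp(−(-6.39 ×10⁻²¹ J)/(4.46 ×10⁻²¹ J)) = exp(1.43274) = 4.190.

4.190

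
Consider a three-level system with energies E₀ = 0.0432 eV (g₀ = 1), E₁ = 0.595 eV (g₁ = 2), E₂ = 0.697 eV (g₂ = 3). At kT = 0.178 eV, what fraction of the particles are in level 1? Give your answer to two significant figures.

Eᵢ/kT = 0.2427, 3.343, 3.916.
Z = Σ gᵢe^(−Eᵢ/kT) = 1·e^(−0.2427) + 2·e^(−3.343) + 3·e^(−3.916) = 0.7845 + 0.07066 + 0.05976 = 0.9149.
P₁ = g₁ e^(−E₁/kT) / Z = 0.07066/0.9149 = 0.077.

0.077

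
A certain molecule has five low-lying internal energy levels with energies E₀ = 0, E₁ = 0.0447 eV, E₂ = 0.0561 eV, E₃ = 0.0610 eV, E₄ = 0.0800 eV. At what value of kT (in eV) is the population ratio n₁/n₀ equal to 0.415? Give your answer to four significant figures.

n₁/n₀ = exp[−(E₁−E₀)/kT] = 0.415.
⇒ (E₁−E₀)/kT = ln(1/0.415) = ln(2.40964) = 0.879477.
kT = 0.0447 eV / 0.879477 = 0.05083 eV.

0.05083 eV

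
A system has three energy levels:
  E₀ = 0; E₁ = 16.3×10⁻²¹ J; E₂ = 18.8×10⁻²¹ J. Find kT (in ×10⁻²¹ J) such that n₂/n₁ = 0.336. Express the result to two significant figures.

2.3 ×10⁻²¹ J

n₂/n₁ = exp[−(E₂−E₁)/kT] = 0.336.
⇒ (E₂−E₁)/kT = ln(1/0.336) = ln(2.976) = 1.091.
kT = 2.5 ×10⁻²¹ J / 1.091 = 2.3 ×10⁻²¹ J.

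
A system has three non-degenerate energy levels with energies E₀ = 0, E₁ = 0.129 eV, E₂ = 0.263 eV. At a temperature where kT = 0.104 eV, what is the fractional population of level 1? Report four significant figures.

Eᵢ/kT = 0, 1.24038, 2.52885.
Z = Σ e^(−Eᵢ/kT) = e^(−0) + e^(−1.24038) + e^(−2.52885) = 1.00000 + 0.289274 + 0.0797507 = 1.36902.
P₁ = e^(−E₁/kT) / Z = 0.289274/1.36902 = 0.2113.

0.2113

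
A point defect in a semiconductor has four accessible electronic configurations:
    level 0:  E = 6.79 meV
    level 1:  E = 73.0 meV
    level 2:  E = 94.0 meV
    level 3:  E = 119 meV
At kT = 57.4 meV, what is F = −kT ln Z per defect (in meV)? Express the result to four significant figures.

Eᵢ/kT = 0.118293, 1.27178, 1.63763, 2.07317.
Z = Σ e^(−Eᵢ/kT) = e^(−0.118293) + e^(−1.27178) + e^(−1.63763) + e^(−2.07317) = 0.888436 + 0.280332 + 0.194440 + 0.125786 = 1.48899.
F = −kT ln Z = −57.4 × ln(1.48899) = −57.4 × 0.398098 = -22.85 meV.

-22.85 meV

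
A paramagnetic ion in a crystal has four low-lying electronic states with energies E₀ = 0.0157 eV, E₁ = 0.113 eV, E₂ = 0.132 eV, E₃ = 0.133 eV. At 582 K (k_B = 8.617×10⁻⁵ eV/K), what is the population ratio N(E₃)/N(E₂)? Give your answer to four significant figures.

0.9803

k_BT = 8.617×10⁻⁵ × 582 K = 0.0501509 eV.
n₃/n₂ = exp[−(E₃−E₂)/kT] = exp(−(0.001 eV)/(0.0501509 eV)) = exp(-0.0199398) = 0.9803.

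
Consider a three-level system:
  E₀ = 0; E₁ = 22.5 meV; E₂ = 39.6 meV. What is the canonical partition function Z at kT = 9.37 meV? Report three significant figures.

Eᵢ/kT = 0, 2.4013, 4.2263.
Z = Σ e^(−Eᵢ/kT) = e^(−0) + e^(−2.4013) + e^(−4.2263) = 1.0000 + 0.090600 + 0.014606 = 1.1052.

Z = 1.11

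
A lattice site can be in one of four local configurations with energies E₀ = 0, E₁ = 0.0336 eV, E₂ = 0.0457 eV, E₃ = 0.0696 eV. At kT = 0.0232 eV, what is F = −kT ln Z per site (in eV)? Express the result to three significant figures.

Eᵢ/kT = 0, 1.4483, 1.9698, 3.0000.
Z = Σ e^(−Eᵢ/kT) = e^(−0) + e^(−1.4483) + e^(−1.9698) + e^(−3.0000) = 1.0000 + 0.23497 + 0.13948 + 0.049787 = 1.4242.
F = −kT ln Z = −0.0232 × ln(1.4242) = −0.0232 × 0.35361 = -0.00820 eV.

-0.00820 eV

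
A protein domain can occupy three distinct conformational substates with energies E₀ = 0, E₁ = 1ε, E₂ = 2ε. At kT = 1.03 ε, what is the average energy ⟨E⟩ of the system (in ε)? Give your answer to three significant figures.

0.437 ε

Eᵢ/kT = 0, 0.97087, 1.9417.
Z = Σ e^(−Eᵢ/kT) = e^(−0) + e^(−0.97087) + e^(−1.9417) = 1.0000 + 0.37875 + 0.14346 = 1.5222.
⟨E⟩ = Σ Eᵢ e^(−Eᵢ/kT) / Z = (0·1.0000 + 1·0.37875 + 2·0.14346) / 1.5222 = 0.437 ε.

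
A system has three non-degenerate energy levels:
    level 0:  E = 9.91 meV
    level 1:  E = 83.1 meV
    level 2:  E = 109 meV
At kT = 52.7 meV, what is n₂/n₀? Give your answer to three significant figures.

n₂/n₀ = exp[−(E₂−E₀)/kT] = exp(−(99.09 meV)/(52.7 meV)) = exp(-1.8803) = 0.153.

0.153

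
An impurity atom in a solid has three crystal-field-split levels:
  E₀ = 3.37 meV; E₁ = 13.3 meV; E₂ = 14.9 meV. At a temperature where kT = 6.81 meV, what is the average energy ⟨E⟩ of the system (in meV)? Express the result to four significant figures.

6.498 meV

Eᵢ/kT = 0.494860, 1.95301, 2.18796.
Z = Σ e^(−Eᵢ/kT) = e^(−0.494860) + e^(−1.95301) + e^(−2.18796) = 0.609656 + 0.141846 + 0.112145 = 0.863647.
⟨E⟩ = Σ Eᵢ e^(−Eᵢ/kT) / Z = (3.37·0.609656 + 13.3·0.141846 + 14.9·0.112145) / 0.863647 = 6.498 meV.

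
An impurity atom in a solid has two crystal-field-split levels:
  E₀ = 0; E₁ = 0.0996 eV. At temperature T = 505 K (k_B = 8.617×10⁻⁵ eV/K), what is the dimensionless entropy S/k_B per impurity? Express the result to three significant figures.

k_BT = 8.617×10⁻⁵ × 505 K = 0.043516 eV.
Eᵢ/kT = 0, 2.2888.
Z = Σ e^(−Eᵢ/kT) = e^(−0) + e^(−2.2888) = 1.0000 + 0.10139 = 1.1014.
⟨E⟩ = Σ EᵢPᵢ = 0.0091687 eV.
S/k_B = ln Z + ⟨E⟩/kT = ln(1.1014) + 0.0091687/0.043516 = 0.096582 + 0.21070 = 0.307.

0.307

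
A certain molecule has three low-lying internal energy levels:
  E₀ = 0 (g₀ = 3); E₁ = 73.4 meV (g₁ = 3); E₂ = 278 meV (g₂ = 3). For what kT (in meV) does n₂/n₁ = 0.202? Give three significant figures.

128 meV

n₂/n₁ = (g₂/g₁) exp[−(E₂−E₁)/kT] = 0.202.
⇒ (E₂−E₁)/kT = ln((3/3)/0.202) = ln(4.9505) = 1.5995.
kT = 204.6 meV / 1.5995 = 128 meV.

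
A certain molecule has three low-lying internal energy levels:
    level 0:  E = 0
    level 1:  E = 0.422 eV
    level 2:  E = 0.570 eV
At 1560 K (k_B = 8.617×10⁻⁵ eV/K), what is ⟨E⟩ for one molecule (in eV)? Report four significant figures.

0.02504 eV

k_BT = 8.617×10⁻⁵ × 1560 K = 0.134425 eV.
Eᵢ/kT = 0, 3.13930, 4.24028.
Z = Σ e^(−Eᵢ/kT) = e^(−0) + e^(−3.13930) + e^(−4.24028) = 1.00000 + 0.0433131 + 0.0144036 = 1.05772.
⟨E⟩ = Σ Eᵢ e^(−Eᵢ/kT) / Z = (0·1.00000 + 0.422·0.0433131 + 0.570·0.0144036) / 1.05772 = 0.02504 eV.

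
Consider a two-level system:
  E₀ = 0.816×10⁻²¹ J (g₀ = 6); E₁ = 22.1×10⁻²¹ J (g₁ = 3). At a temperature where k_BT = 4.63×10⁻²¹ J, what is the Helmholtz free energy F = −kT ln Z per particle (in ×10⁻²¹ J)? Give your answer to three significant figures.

-7.50 ×10⁻²¹ J

Eᵢ/kT = 0.17624, 4.7732.
Z = Σ gᵢe^(−Eᵢ/kT) = 6·e^(−0.17624) + 3·e^(−4.7732) = 5.0305 + 0.025360 = 5.0559.
F = −kT ln Z = −4.63 × ln(5.0559) = −4.63 × 1.6206 = -7.50 ×10⁻²¹ J.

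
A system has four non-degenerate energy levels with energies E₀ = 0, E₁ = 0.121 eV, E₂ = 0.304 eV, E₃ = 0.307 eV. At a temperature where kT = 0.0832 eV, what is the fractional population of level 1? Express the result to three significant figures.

Eᵢ/kT = 0, 1.4543, 3.6538, 3.6899.
Z = Σ e^(−Eᵢ/kT) = e^(−0) + e^(−1.4543) + e^(−3.6538) + e^(−3.6899) = 1.0000 + 0.23356 + 0.025893 + 0.024974 = 1.2844.
P₁ = e^(−E₁/kT) / Z = 0.23356/1.2844 = 0.182.

0.182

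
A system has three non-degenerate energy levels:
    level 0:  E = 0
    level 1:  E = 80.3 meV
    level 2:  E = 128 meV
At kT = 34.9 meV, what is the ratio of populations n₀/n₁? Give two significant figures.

n₀/n₁ = exp[−(E₀−E₁)/kT] = exp(−(-80.3 meV)/(34.9 meV)) = exp(2.301) = 10.

10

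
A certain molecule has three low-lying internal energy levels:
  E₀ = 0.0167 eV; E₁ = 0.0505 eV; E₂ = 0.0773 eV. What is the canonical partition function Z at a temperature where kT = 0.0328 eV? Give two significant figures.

Z = 0.91

Eᵢ/kT = 0.5091, 1.540, 2.357.
Z = Σ e^(−Eᵢ/kT) = e^(−0.5091) + e^(−1.540) + e^(−2.357) = 0.6010 + 0.2144 + 0.09470 = 0.9101.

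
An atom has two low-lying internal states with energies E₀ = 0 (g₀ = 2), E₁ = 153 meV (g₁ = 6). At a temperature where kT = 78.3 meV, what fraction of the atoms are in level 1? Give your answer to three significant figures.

0.298

Eᵢ/kT = 0, 1.9540.
Z = Σ gᵢe^(−Eᵢ/kT) = 2·e^(−0) + 6·e^(−1.9540) = 2.0000 + 0.85024 = 2.8502.
P₁ = g₁ e^(−E₁/kT) / Z = 0.85024/2.8502 = 0.298.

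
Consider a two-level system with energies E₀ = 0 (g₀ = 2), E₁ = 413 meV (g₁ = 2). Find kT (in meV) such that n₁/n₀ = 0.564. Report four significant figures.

721.1 meV

n₁/n₀ = (g₁/g₀) exp[−(E₁−E₀)/kT] = 0.564.
⇒ (E₁−E₀)/kT = ln((2/2)/0.564) = ln(1.77305) = 0.572701.
kT = 413 meV / 0.572701 = 721.1 meV.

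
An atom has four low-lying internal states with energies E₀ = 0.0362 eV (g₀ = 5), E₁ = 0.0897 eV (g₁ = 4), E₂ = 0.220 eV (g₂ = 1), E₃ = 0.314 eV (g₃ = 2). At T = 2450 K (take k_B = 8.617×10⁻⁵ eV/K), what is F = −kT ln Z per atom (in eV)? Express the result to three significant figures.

-0.429 eV

k_BT = 8.617×10⁻⁵ × 2450 K = 0.21112 eV.
Eᵢ/kT = 0.17147, 0.42488, 1.0421, 1.4873.
Z = Σ gᵢe^(−Eᵢ/kT) = 5·e^(−0.17147) + 4·e^(−0.42488) + 1·e^(−1.0421) + 2·e^(−1.4873) = 4.2121 + 2.6154 + 0.35271 + 0.45196 = 7.6322.
F = −kT ln Z = −0.21112 × ln(7.6322) = −0.21112 × 2.0324 = -0.429 eV.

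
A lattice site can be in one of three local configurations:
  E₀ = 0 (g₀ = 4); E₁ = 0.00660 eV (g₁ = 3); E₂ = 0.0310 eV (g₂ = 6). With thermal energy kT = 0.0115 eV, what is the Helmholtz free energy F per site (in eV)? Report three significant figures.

Eᵢ/kT = 0, 0.57391, 2.6957.
Z = Σ gᵢe^(−Eᵢ/kT) = 4·e^(−0) + 3·e^(−0.57391) + 6·e^(−2.6957) = 4.0000 + 1.6900 + 0.40497 = 6.0950.
F = −kT ln Z = −0.0115 × ln(6.0950) = −0.0115 × 1.8075 = -0.0208 eV.

-0.0208 eV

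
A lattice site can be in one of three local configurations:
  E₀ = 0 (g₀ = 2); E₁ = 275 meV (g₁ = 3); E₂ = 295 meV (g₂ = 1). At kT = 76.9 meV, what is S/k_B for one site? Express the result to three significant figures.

0.926

Eᵢ/kT = 0, 3.5761, 3.8362.
Z = Σ gᵢe^(−Eᵢ/kT) = 2·e^(−0) + 3·e^(−3.5761) + 1·e^(−3.8362) = 2.0000 + 0.083954 + 0.021575 = 2.1055.
⟨E⟩ = Σ EᵢPᵢ = 13.988 meV.
S/k_B = ln Z + ⟨E⟩/kT = ln(2.1055) + 13.988/76.9 = 0.74455 + 0.18190 = 0.926.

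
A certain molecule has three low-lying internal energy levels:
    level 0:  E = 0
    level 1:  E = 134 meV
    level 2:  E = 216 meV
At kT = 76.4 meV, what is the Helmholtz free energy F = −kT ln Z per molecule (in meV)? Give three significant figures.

Eᵢ/kT = 0, 1.7539, 2.8272.
Z = Σ e^(−Eᵢ/kT) = e^(−0) + e^(−1.7539) + e^(−2.8272) = 1.0000 + 0.17310 + 0.059178 = 1.2323.
F = −kT ln Z = −76.4 × ln(1.2323) = −76.4 × 0.20888 = -16.0 meV.

-16.0 meV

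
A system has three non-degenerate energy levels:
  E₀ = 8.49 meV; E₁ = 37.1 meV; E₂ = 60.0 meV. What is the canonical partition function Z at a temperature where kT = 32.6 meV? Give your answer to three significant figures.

Z = 1.25

Eᵢ/kT = 0.26043, 1.1380, 1.8405.
Z = Σ e^(−Eᵢ/kT) = e^(−0.26043) + e^(−1.1380) + e^(−1.8405) = 0.77072 + 0.32046 + 0.15874 = 1.2499.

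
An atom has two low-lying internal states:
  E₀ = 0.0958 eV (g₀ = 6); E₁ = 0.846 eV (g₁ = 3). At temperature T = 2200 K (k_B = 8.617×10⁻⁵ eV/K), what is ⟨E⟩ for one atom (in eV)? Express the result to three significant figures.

0.103 eV

k_BT = 8.617×10⁻⁵ × 2200 K = 0.18957 eV.
Eᵢ/kT = 0.50535, 4.4627.
Z = Σ gᵢe^(−Eᵢ/kT) = 6·e^(−0.50535) + 3·e^(−4.4627) = 3.6198 + 0.034594 = 3.6544.
⟨E⟩ = Σ Eᵢ gᵢe^(−Eᵢ/kT) / Z = (0.0958·3.6198 + 0.846·0.034594) / 3.6544 = 0.103 eV.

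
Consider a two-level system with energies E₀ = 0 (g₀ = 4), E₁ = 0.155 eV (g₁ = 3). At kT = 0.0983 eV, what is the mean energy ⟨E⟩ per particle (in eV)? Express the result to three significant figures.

Eᵢ/kT = 0, 1.5768.
Z = Σ gᵢe^(−Eᵢ/kT) = 4·e^(−0) + 3·e^(−1.5768) = 4.0000 + 0.61991 = 4.6199.
⟨E⟩ = Σ Eᵢ gᵢe^(−Eᵢ/kT) / Z = (0·4.0000 + 0.155·0.61991) / 4.6199 = 0.0208 eV.

0.0208 eV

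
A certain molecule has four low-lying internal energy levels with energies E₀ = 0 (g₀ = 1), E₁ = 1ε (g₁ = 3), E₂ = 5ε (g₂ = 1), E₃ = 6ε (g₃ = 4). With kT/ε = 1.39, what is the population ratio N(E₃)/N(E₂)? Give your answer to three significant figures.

n₃/n₂ = (g₃/g₂) exp[−(E₃−E₂)/kT] = (4/1) × exp(−(1ε)/(1.39ε)) = (4/1) × exp(-0.71942) = 1.95.

1.95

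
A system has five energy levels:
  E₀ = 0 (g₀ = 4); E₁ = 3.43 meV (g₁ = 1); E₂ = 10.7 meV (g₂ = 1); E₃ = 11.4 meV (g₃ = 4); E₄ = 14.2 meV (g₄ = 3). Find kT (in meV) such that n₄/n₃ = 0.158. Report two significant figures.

1.8 meV

n₄/n₃ = (g₄/g₃) exp[−(E₄−E₃)/kT] = 0.158.
⇒ (E₄−E₃)/kT = ln((3/4)/0.158) = ln(4.747) = 1.558.
kT = 2.8 meV / 1.558 = 1.8 meV.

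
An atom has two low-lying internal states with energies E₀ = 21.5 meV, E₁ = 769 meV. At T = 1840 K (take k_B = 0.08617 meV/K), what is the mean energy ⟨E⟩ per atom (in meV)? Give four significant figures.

28.14 meV

k_BT = 0.08617 × 1840 K = 158.553 meV.
Eᵢ/kT = 0.135601, 4.85011.
Z = Σ e^(−Eᵢ/kT) = e^(−0.135601) + e^(−4.85011) = 0.873191 + 0.00782752 = 0.881019.
⟨E⟩ = Σ Eᵢ e^(−Eᵢ/kT) / Z = (21.5·0.873191 + 769·0.00782752) / 0.881019 = 28.14 meV.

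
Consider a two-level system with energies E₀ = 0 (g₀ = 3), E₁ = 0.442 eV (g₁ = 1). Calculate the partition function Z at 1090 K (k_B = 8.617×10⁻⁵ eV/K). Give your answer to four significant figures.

k_BT = 8.617×10⁻⁵ × 1090 K = 0.0939253 eV.
Eᵢ/kT = 0, 4.70587.
Z = Σ gᵢe^(−Eᵢ/kT) = 3·e^(−0) + 1·e^(−4.70587) = 3.00000 + 0.00904204 = 3.00904.

Z = 3.009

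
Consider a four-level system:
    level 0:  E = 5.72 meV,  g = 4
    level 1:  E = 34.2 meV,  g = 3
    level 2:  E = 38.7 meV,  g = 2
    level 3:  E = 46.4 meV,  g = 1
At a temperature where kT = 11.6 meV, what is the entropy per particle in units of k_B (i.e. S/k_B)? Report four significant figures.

1.725

Eᵢ/kT = 0.493103, 2.94828, 3.33621, 4.00000.
Z = Σ gᵢe^(−Eᵢ/kT) = 4·e^(−0.493103) + 3·e^(−2.94828) + 2·e^(−3.33621) + 1·e^(−4.00000) = 2.44291 + 0.157289 + 0.0711430 + 0.0183156 = 2.68966.
⟨E⟩ = Σ EᵢPᵢ = 8.53484 meV.
S/k_B = ln Z + ⟨E⟩/kT = ln(2.68966) + 8.53484/11.6 = 0.989415 + 0.735762 = 1.725.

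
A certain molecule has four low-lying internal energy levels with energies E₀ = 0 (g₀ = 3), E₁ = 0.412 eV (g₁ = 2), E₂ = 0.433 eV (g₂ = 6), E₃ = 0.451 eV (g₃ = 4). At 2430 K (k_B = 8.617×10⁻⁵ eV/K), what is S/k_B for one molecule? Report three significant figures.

k_BT = 8.617×10⁻⁵ × 2430 K = 0.20939 eV.
Eᵢ/kT = 0, 1.9676, 2.0679, 2.1539.
Z = Σ gᵢe^(−Eᵢ/kT) = 3·e^(−0) + 2·e^(−1.9676) + 6·e^(−2.0679) + 4·e^(−2.1539) = 3.0000 + 0.27958 + 0.75871 + 0.46412 = 4.5024.
⟨E⟩ = Σ EᵢPᵢ = 0.14504 eV.
S/k_B = ln Z + ⟨E⟩/kT = ln(4.5024) + 0.14504/0.20939 = 1.5046 + 0.69268 = 2.20.

2.20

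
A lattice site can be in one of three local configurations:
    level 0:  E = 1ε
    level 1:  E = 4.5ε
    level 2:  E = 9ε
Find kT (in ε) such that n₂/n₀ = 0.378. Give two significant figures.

n₂/n₀ = exp[−(E₂−E₀)/kT] = 0.378.
⇒ (E₂−E₀)/kT = ln(1/0.378) = ln(2.646) = 0.9730.
kT = 8ε / 0.9730 = 8.2 ε.

8.2 ε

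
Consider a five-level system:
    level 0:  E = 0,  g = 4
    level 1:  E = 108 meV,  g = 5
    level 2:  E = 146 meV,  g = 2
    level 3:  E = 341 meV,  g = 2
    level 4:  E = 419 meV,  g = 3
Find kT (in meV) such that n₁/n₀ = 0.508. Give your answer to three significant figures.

n₁/n₀ = (g₁/g₀) exp[−(E₁−E₀)/kT] = 0.508.
⇒ (E₁−E₀)/kT = ln((5/4)/0.508) = ln(2.4606) = 0.90041.
kT = 108 meV / 0.90041 = 120 meV.

120 meV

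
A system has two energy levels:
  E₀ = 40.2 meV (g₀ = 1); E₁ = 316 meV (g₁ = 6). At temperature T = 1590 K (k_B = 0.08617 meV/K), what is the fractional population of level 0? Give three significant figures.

k_BT = 0.08617 × 1590 K = 137.01 meV.
Eᵢ/kT = 0.29341, 2.3064.
Z = Σ gᵢe^(−Eᵢ/kT) = 1·e^(−0.29341) + 6·e^(−2.3064) = 0.74572 + 0.59772 = 1.3434.
P₀ = g₀ e^(−E₀/kT) / Z = 0.74572/1.3434 = 0.555.

0.555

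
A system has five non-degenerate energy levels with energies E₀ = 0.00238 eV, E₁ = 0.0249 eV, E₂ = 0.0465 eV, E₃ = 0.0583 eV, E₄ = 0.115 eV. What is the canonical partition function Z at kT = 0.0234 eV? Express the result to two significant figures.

Z = 1.5

Eᵢ/kT = 0.1017, 1.064, 1.987, 2.491, 4.915.
Z = Σ e^(−Eᵢ/kT) = e^(−0.1017) + e^(−1.064) + e^(−1.987) + e^(−2.491) + e^(−4.915) = 0.9033 + 0.3451 + 0.1371 + 0.08283 + 0.007336 = 1.476.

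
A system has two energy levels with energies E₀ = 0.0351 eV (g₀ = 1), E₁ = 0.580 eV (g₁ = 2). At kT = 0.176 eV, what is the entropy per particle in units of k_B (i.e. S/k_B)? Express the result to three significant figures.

Eᵢ/kT = 0.19943, 3.2955.
Z = Σ gᵢe^(−Eᵢ/kT) = 1·e^(−0.19943) + 2·e^(−3.2955) = 0.81920 + 0.074099 = 0.89330.
⟨E⟩ = Σ EᵢPᵢ = 0.080299 eV.
S/k_B = ln Z + ⟨E⟩/kT = ln(0.89330) + 0.080299/0.176 = -0.11283 + 0.45624 = 0.343.

0.343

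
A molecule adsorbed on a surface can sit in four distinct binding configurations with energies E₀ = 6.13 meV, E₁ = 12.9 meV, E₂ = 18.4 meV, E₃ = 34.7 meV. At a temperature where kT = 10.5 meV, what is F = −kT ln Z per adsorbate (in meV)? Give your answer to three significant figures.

-0.617 meV

Eᵢ/kT = 0.58381, 1.2286, 1.7524, 3.3048.
Z = Σ e^(−Eᵢ/kT) = e^(−0.58381) + e^(−1.2286) + e^(−1.7524) + e^(−3.3048) = 0.55777 + 0.29270 + 0.17336 + 0.036707 = 1.0605.
F = −kT ln Z = −10.5 × ln(1.0605) = −10.5 × 0.058740 = -0.617 meV.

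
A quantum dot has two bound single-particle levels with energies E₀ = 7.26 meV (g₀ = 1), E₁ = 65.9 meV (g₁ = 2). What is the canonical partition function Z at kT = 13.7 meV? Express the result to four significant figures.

Eᵢ/kT = 0.529927, 4.81022.
Z = Σ gᵢe^(−Eᵢ/kT) = 1·e^(−0.529927) + 2·e^(−4.81022) = 0.588648 + 0.0162921 = 0.604940.

Z = 0.6049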